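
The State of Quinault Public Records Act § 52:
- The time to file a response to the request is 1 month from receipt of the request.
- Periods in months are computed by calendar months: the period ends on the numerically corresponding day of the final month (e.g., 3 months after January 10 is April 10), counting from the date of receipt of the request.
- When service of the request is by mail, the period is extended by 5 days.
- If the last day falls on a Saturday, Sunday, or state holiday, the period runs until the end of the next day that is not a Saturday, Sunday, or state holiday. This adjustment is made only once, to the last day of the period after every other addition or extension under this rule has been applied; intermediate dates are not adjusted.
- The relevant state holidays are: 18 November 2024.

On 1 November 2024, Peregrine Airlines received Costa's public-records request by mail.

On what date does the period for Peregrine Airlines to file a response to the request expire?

December 6, 2024

1 month after 1 November 2024 is December 1, 2024.
Service was by mail, adding 5 days: December 1, 2024 + 5 days = December 6, 2024.
December 6, 2024 is a Friday and not a state holiday, so no extension applies.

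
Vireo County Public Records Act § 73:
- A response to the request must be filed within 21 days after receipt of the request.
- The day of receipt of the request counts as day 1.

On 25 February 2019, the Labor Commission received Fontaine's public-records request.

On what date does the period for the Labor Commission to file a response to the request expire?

Counting 25 February 2019 as day 1, day 21 is March 17, 2019.

March 17, 2019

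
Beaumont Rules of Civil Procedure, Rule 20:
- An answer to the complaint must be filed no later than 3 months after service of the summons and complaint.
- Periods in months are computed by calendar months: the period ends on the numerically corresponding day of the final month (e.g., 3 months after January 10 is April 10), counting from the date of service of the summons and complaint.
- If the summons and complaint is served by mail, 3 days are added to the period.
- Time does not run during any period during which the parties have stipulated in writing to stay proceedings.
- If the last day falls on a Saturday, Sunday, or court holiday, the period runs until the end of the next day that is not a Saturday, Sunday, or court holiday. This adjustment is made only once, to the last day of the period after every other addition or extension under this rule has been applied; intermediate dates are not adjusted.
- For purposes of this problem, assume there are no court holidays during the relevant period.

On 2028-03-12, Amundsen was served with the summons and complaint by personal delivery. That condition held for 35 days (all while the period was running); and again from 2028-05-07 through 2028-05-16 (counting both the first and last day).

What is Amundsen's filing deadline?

3 months after 2028-03-12 is June 12, 2028.
Service was not by mail, so no mail extension applies.
Tolling adds 35 days: June 12, 2028 + 35 days = July 17, 2028.
From May 7, 2028 through May 16, 2028 inclusive is 10 days; tolling adds 10 days: July 17, 2028 + 10 days = July 27, 2028.
July 27, 2028 is a Thursday and not a court holiday, so no extension applies.

July 27, 2028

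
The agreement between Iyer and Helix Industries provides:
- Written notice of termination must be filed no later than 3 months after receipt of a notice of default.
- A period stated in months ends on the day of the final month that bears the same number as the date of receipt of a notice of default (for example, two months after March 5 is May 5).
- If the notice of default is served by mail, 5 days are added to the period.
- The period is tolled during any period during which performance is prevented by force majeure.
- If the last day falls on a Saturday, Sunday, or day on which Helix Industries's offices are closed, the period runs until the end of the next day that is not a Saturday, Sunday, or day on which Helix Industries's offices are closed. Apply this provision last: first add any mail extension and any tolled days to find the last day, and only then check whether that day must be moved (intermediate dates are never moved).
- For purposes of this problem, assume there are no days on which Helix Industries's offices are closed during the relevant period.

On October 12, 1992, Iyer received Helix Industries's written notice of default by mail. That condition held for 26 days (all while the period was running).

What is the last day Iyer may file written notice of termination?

February 12, 1993

3 months after October 12, 1992 is January 12, 1993.
Service was by mail, adding 5 days: January 12, 1993 + 5 days = January 17, 1993.
Tolling adds 26 days: January 17, 1993 + 26 days = February 12, 1993.
February 12, 1993 is a Friday and not a day on which Helix Industries's offices are closed, so no extension applies.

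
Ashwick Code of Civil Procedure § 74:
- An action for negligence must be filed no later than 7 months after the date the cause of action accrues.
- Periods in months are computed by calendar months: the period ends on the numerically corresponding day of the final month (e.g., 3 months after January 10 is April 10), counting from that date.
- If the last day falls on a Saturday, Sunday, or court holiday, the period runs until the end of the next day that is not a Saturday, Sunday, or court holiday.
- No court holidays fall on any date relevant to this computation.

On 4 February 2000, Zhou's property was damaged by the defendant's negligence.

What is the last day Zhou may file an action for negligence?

7 months after 4 February 2000 is September 4, 2000.
September 4, 2000 is a Monday and not a court holiday, so no extension applies.

September 4, 2000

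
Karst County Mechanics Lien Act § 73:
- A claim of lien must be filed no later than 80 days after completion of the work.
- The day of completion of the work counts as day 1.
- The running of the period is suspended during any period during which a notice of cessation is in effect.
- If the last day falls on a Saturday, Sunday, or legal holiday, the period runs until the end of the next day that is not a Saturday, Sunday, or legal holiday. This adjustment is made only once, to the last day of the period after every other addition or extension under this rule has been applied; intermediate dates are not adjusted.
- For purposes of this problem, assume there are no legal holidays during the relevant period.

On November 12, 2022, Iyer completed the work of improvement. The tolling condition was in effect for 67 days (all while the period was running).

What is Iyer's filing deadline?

April 7, 2023

Counting November 12, 2022 as day 1, day 80 is January 30, 2023.
Tolling adds 67 days: January 30, 2023 + 67 days = April 7, 2023.
April 7, 2023 is a Friday and not a legal holiday, so no extension applies.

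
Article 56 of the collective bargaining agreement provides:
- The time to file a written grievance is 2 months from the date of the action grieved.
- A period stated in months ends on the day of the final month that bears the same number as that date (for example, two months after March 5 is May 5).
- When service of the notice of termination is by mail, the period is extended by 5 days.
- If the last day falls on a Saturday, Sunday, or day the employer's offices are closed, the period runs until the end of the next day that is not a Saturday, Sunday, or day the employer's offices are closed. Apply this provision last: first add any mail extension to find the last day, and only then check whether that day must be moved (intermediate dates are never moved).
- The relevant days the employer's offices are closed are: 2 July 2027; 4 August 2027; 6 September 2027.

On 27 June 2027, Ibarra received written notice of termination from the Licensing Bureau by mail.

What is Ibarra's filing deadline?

September 1, 2027

2 months after 27 June 2027 is August 27, 2027.
Service was by mail, adding 5 days: August 27, 2027 + 5 days = September 1, 2027.
September 1, 2027 is a Wednesday and not a day the employer's offices are closed, so no extension applies.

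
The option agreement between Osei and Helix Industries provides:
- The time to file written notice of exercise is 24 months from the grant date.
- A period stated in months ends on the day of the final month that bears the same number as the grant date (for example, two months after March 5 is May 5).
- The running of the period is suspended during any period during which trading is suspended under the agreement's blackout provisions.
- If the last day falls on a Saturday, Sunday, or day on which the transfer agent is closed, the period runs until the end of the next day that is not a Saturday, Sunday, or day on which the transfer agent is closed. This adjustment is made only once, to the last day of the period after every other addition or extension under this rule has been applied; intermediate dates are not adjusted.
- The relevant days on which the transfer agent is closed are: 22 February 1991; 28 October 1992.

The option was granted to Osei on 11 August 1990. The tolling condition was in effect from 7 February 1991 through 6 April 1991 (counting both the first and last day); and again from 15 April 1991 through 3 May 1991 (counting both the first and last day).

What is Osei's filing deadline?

24 months after 11 August 1990 is August 11, 1992.
From February 7, 1991 through April 6, 1991 inclusive is 59 days; tolling adds 59 days: August 11, 1992 + 59 days = October 9, 1992.
From April 15, 1991 through May 3, 1991 inclusive is 19 days; tolling adds 19 days: October 9, 1992 + 19 days = October 28, 1992.
October 28, 1992 is a listed holiday. The next qualifying day is October 29, 1992.

October 29, 1992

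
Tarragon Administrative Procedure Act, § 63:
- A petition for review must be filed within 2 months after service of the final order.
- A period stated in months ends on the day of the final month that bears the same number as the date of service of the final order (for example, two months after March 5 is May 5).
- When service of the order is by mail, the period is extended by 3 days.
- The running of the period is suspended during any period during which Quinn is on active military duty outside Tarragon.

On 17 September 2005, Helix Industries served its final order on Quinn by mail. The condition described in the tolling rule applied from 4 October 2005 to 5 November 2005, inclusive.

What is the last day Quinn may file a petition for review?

2 months after 17 September 2005 is November 17, 2005.
Service was by mail, adding 3 days: November 17, 2005 + 3 days = November 20, 2005.
From October 4, 2005 through November 5, 2005 inclusive is 33 days; tolling adds 33 days: November 20, 2005 + 33 days = December 23, 2005.

December 23, 2005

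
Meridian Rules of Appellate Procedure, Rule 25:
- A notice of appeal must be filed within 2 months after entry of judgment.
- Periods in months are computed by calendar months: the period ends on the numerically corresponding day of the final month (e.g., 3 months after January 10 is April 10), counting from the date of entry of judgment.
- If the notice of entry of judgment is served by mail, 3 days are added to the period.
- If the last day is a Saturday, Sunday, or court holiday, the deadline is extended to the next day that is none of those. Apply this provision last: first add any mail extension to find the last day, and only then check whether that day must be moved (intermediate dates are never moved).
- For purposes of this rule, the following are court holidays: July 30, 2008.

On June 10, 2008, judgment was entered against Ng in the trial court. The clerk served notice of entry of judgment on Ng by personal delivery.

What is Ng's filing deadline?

2 months after June 10, 2008 is August 10, 2008.
Service was not by mail, so no mail extension applies.
August 10, 2008 is Sunday. The next qualifying day is August 11, 2008.

August 11, 2008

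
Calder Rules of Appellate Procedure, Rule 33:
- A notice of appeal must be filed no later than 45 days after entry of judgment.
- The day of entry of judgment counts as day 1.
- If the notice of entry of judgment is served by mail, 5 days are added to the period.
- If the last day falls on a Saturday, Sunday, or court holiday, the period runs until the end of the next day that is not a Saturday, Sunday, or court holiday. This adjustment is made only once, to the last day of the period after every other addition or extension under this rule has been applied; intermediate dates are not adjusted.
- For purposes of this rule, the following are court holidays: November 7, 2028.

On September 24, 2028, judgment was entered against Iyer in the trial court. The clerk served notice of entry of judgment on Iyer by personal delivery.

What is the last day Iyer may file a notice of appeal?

November 8, 2028

Counting September 24, 2028 as day 1, day 45 is November 7, 2028.
Service was not by mail, so no mail extension applies.
November 7, 2028 is a listed holiday. The next qualifying day is November 8, 2028.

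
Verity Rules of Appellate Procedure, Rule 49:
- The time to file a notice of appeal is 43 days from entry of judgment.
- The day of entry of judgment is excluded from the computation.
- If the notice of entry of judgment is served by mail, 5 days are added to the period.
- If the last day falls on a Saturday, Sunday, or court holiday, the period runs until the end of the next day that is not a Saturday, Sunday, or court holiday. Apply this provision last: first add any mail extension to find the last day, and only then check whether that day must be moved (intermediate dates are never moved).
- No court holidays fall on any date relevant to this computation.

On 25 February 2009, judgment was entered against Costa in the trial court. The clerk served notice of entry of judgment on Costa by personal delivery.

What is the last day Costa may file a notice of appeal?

April 9, 2009

43 days after 25 February 2009 is April 9, 2009.
Service was not by mail, so no mail extension applies.
April 9, 2009 is a Thursday and not a court holiday, so no extension applies.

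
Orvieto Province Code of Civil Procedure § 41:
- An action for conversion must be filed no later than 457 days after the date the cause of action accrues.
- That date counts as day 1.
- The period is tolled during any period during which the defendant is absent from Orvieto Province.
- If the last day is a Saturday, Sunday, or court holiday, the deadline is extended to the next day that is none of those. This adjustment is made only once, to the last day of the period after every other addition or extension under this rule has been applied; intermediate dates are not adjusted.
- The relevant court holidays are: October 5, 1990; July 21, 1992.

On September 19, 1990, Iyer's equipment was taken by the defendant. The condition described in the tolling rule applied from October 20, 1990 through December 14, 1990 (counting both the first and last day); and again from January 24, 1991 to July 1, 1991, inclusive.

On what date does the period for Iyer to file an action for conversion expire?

Counting September 19, 1990 as day 1, day 457 is December 19, 1991.
From October 20, 1990 through December 14, 1990 inclusive is 56 days; tolling adds 56 days: December 19, 1991 + 56 days = February 13, 1992.
From January 24, 1991 through July 1, 1991 inclusive is 159 days; tolling adds 159 days: February 13, 1992 + 159 days = July 21, 1992.
July 21, 1992 is a listed holiday. The next qualifying day is July 22, 1992.

July 22, 1992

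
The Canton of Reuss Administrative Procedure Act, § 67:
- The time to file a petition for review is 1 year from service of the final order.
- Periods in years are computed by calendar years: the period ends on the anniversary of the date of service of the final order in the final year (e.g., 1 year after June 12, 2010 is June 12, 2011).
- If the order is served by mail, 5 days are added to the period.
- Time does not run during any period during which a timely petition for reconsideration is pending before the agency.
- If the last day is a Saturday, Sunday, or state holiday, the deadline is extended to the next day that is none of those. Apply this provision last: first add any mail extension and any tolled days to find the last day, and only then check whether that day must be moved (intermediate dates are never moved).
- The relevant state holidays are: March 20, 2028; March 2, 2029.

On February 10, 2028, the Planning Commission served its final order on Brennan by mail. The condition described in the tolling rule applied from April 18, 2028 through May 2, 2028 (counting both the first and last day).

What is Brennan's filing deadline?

1 year after February 10, 2028 is February 10, 2029.
Service was by mail, adding 5 days: February 10, 2029 + 5 days = February 15, 2029.
From April 18, 2028 through May 2, 2028 inclusive is 15 days; tolling adds 15 days: February 15, 2029 + 15 days = March 2, 2029.
March 2, 2029 is a listed holiday; March 3, 2029 is Saturday; March 4, 2029 is Sunday. The next qualifying day is March 5, 2029.

March 5, 2029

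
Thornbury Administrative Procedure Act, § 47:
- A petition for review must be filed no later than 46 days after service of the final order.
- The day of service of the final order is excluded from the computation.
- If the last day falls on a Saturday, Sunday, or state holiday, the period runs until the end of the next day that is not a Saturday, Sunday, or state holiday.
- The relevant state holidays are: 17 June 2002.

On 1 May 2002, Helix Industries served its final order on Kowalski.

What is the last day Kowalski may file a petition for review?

46 days after 1 May 2002 is June 16, 2002.
June 16, 2002 is Sunday; June 17, 2002 is a listed holiday. The next qualifying day is June 18, 2002.

June 18, 2002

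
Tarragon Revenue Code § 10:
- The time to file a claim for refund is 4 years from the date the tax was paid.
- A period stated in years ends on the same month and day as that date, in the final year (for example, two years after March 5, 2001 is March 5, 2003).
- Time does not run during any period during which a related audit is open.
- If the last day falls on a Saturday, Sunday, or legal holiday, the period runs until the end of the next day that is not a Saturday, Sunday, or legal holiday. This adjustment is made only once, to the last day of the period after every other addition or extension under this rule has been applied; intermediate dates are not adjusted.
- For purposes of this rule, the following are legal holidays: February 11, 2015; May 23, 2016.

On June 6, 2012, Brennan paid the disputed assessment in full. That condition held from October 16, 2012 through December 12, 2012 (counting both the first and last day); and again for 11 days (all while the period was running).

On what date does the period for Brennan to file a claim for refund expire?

August 15, 2016

4 years after June 6, 2012 is June 6, 2016.
From October 16, 2012 through December 12, 2012 inclusive is 58 days; tolling adds 58 days: June 6, 2016 + 58 days = August 3, 2016.
Tolling adds 11 days: August 3, 2016 + 11 days = August 14, 2016.
August 14, 2016 is Sunday. The next qualifying day is August 15, 2016.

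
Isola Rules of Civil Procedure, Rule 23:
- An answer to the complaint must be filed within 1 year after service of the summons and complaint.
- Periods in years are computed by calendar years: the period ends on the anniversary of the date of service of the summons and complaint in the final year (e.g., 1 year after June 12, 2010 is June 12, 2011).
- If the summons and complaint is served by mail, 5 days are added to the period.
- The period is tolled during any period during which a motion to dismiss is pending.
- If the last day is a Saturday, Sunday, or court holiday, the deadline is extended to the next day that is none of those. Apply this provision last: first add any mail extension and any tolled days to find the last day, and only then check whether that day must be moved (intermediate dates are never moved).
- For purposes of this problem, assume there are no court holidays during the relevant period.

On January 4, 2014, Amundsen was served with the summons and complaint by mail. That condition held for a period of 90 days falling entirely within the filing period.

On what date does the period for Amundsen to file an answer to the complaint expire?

April 9, 2015

1 year after January 4, 2014 is January 4, 2015.
Service was by mail, adding 5 days: January 4, 2015 + 5 days = January 9, 2015.
Tolling adds 90 days: January 9, 2015 + 90 days = April 9, 2015.
April 9, 2015 is a Thursday and not a court holiday, so no extension applies.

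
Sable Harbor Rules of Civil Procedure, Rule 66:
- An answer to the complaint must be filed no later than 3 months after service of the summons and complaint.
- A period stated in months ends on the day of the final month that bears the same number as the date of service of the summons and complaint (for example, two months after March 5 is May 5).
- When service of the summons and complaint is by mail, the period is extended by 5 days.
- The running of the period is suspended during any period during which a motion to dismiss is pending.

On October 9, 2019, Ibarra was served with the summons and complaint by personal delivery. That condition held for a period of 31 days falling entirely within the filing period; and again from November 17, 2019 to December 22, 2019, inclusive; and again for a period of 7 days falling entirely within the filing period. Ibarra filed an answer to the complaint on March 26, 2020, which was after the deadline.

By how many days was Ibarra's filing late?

3 months after October 9, 2019 is January 9, 2020.
Service was not by mail, so no mail extension applies.
Tolling adds 31 days: January 9, 2020 + 31 days = February 9, 2020.
From November 17, 2019 through December 22, 2019 inclusive is 36 days; tolling adds 36 days: February 9, 2020 + 36 days = March 16, 2020.
Tolling adds 7 days: March 16, 2020 + 7 days = March 23, 2020.
The deadline is March 23, 2020; from March 23, 2020 to March 26, 2020 is 3 days.

3 days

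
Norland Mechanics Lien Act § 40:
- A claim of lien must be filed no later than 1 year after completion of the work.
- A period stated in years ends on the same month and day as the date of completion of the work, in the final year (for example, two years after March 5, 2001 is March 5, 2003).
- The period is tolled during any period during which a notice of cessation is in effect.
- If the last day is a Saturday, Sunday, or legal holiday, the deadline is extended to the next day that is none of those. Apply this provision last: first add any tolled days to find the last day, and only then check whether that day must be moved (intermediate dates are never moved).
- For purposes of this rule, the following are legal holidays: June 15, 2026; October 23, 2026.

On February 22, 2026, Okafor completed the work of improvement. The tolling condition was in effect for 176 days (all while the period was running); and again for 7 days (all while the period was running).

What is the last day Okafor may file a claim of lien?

1 year after February 22, 2026 is February 22, 2027.
Tolling adds 176 days: February 22, 2027 + 176 days = August 17, 2027.
Tolling adds 7 days: August 17, 2027 + 7 days = August 24, 2027.
August 24, 2027 is a Tuesday and not a legal holiday, so no extension applies.

August 24, 2027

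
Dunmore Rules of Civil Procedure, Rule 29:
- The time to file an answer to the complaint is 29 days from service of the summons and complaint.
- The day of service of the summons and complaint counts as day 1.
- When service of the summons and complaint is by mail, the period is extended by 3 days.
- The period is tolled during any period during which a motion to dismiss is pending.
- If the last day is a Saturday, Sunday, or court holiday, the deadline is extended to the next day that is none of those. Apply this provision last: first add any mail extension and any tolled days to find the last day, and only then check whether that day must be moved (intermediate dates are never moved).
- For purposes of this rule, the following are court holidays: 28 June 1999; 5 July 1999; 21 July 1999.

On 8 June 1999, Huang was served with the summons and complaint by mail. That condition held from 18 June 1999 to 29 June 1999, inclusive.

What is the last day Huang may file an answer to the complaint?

Counting 8 June 1999 as day 1, day 29 is July 6, 1999.
Service was by mail, adding 3 days: July 6, 1999 + 3 days = July 9, 1999.
From June 18, 1999 through June 29, 1999 inclusive is 12 days; tolling adds 12 days: July 9, 1999 + 12 days = July 21, 1999.
July 21, 1999 is a listed holiday. The next qualifying day is July 22, 1999.

July 22, 1999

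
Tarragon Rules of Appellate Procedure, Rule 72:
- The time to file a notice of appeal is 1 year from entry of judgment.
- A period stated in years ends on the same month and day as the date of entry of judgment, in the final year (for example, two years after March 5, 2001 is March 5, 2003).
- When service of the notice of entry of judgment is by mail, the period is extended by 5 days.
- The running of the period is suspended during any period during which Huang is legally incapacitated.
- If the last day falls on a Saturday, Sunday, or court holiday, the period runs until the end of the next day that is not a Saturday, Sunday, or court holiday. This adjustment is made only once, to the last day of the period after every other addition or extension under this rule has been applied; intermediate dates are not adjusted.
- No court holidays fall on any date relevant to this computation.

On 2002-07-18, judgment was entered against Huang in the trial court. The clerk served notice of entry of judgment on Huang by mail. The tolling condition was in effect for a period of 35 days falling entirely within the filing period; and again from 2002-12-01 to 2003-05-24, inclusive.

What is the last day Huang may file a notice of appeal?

February 18, 2004

1 year after 2002-07-18 is July 18, 2003.
Service was by mail, adding 5 days: July 18, 2003 + 5 days = July 23, 2003.
Tolling adds 35 days: July 23, 2003 + 35 days = August 27, 2003.
From December 1, 2002 through May 24, 2003 inclusive is 175 days; tolling adds 175 days: August 27, 2003 + 175 days = February 18, 2004.
February 18, 2004 is a Wednesday and not a court holiday, so no extension applies.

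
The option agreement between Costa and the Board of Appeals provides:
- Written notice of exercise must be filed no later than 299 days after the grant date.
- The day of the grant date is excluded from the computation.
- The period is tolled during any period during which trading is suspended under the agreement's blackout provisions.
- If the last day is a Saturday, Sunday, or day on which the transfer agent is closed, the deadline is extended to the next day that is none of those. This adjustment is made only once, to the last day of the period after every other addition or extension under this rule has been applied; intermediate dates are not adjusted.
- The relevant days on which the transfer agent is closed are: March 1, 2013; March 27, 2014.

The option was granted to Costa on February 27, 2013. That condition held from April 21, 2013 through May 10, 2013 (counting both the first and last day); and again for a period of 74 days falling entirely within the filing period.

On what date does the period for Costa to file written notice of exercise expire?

March 28, 2014

299 days after February 27, 2013 is December 23, 2013.
From April 21, 2013 through May 10, 2013 inclusive is 20 days; tolling adds 20 days: December 23, 2013 + 20 days = January 12, 2014.
Tolling adds 74 days: January 12, 2014 + 74 days = March 27, 2014.
March 27, 2014 is a listed holiday. The next qualifying day is March 28, 2014.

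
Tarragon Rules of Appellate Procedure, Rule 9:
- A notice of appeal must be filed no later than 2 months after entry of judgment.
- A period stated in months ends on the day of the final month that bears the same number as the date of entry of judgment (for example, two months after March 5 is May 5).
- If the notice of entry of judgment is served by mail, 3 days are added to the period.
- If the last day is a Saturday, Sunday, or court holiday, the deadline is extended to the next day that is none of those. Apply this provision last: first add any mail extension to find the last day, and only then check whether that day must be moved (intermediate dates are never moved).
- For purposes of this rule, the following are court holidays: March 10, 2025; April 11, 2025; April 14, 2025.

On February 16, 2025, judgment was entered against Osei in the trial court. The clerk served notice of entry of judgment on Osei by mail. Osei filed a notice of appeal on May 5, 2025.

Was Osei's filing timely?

No

2 months after February 16, 2025 is April 16, 2025.
Service was by mail, adding 3 days: April 16, 2025 + 3 days = April 19, 2025.
April 19, 2025 is Saturday; April 20, 2025 is Sunday. The next qualifying day is April 21, 2025.
The deadline is April 21, 2025; the filing on May 5, 2025 is after that date.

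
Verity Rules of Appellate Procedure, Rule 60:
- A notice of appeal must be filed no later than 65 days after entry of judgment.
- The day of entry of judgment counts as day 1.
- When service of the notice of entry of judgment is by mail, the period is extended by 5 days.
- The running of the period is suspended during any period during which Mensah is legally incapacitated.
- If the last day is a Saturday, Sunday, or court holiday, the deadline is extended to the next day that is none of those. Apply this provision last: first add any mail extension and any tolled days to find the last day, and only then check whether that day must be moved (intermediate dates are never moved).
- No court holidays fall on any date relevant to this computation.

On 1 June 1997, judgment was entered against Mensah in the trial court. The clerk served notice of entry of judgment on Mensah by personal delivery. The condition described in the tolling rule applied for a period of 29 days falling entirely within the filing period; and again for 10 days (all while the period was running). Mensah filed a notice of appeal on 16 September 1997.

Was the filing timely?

Counting 1 June 1997 as day 1, day 65 is August 4, 1997.
Service was not by mail, so no mail extension applies.
Tolling adds 29 days: August 4, 1997 + 29 days = September 2, 1997.
Tolling adds 10 days: September 2, 1997 + 10 days = September 12, 1997.
September 12, 1997 is a Friday and not a court holiday, so no extension applies.
The deadline is September 12, 1997; the filing on September 16, 1997 is after that date.

No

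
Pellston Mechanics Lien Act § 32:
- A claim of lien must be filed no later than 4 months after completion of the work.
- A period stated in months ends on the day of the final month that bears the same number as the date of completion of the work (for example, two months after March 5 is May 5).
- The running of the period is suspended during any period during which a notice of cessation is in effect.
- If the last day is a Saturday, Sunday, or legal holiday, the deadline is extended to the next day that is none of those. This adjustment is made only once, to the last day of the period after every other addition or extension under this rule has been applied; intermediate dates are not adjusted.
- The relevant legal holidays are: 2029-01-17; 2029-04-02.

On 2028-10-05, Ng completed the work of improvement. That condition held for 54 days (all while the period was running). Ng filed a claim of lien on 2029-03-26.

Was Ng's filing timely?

4 months after 2028-10-05 is February 5, 2029.
Tolling adds 54 days: February 5, 2029 + 54 days = March 31, 2029.
March 31, 2029 is Saturday; April 1, 2029 is Sunday; April 2, 2029 is a listed holiday. The next qualifying day is April 3, 2029.
The deadline is April 3, 2029; the filing on March 26, 2029 is on or before that date.

Yes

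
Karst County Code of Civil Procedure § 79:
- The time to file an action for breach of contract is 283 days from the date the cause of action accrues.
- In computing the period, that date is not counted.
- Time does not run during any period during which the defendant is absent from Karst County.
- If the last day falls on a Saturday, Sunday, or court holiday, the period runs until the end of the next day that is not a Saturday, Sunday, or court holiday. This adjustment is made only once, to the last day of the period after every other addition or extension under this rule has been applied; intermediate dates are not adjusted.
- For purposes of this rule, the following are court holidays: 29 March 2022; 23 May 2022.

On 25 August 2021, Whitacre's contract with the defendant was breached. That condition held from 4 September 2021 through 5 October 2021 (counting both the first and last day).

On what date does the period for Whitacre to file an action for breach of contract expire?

July 6, 2022

283 days after 25 August 2021 is June 4, 2022.
From September 4, 2021 through October 5, 2021 inclusive is 32 days; tolling adds 32 days: June 4, 2022 + 32 days = July 6, 2022.
July 6, 2022 is a Wednesday and not a court holiday, so no extension applies.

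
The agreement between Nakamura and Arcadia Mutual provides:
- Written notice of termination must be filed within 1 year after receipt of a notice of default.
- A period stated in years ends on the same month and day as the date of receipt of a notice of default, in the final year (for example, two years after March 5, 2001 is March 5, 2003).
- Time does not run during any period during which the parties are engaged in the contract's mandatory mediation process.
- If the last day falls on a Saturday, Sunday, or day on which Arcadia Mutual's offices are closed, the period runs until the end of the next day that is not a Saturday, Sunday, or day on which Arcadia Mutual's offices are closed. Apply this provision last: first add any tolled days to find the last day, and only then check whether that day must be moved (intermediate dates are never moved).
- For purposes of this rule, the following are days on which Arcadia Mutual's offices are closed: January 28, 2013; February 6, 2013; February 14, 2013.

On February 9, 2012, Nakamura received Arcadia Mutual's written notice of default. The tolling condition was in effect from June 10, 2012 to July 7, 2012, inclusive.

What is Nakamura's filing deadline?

1 year after February 9, 2012 is February 9, 2013.
From June 10, 2012 through July 7, 2012 inclusive is 28 days; tolling adds 28 days: February 9, 2013 + 28 days = March 9, 2013.
March 9, 2013 is Saturday; March 10, 2013 is Sunday. The next qualifying day is March 11, 2013.

March 11, 2013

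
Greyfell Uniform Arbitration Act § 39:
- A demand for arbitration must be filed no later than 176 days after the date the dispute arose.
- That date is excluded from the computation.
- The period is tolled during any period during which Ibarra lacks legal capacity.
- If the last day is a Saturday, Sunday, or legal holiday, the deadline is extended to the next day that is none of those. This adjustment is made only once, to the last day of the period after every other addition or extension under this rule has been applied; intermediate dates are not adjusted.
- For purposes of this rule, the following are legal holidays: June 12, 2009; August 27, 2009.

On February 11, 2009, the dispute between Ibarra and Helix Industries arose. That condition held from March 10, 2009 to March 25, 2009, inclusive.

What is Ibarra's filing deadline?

August 24, 2009

176 days after February 11, 2009 is August 6, 2009.
From March 10, 2009 through March 25, 2009 inclusive is 16 days; tolling adds 16 days: August 6, 2009 + 16 days = August 22, 2009.
August 22, 2009 is Saturday; August 23, 2009 is Sunday. The next qualifying day is August 24, 2009.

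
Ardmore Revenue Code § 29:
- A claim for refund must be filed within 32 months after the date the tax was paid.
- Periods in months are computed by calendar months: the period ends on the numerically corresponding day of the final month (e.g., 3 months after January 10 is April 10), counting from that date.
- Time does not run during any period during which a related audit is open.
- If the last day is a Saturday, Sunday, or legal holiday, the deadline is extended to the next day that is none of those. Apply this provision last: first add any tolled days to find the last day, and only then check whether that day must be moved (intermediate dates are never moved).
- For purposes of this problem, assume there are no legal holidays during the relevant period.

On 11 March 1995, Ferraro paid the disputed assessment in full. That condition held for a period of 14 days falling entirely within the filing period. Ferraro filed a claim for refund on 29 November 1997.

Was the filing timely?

32 months after 11 March 1995 is November 11, 1997.
Tolling adds 14 days: November 11, 1997 + 14 days = November 25, 1997.
November 25, 1997 is a Tuesday and not a legal holiday, so no extension applies.
The deadline is November 25, 1997; the filing on November 29, 1997 is after that date.

No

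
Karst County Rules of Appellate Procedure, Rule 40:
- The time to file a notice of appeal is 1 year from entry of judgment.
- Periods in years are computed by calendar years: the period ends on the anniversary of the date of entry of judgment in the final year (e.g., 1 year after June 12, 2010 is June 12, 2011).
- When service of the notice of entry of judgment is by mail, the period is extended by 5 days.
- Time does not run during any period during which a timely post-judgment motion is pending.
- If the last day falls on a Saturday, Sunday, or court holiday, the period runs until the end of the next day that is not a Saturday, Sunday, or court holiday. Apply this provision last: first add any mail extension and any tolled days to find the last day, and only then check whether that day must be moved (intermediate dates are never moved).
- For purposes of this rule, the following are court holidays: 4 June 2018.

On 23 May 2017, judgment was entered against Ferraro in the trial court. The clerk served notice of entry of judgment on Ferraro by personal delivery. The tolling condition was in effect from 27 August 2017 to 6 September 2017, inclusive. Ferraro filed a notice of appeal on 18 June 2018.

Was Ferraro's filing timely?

No

1 year after 23 May 2017 is May 23, 2018.
Service was not by mail, so no mail extension applies.
From August 27, 2017 through September 6, 2017 inclusive is 11 days; tolling adds 11 days: May 23, 2018 + 11 days = June 3, 2018.
June 3, 2018 is Sunday; June 4, 2018 is a listed holiday. The next qualifying day is June 5, 2018.
The deadline is June 5, 2018; the filing on June 18, 2018 is after that date.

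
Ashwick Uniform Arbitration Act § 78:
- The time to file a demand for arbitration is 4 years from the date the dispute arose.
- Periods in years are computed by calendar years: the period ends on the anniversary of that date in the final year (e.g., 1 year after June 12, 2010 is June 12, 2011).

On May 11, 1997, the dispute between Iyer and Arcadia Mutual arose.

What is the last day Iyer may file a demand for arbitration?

4 years after May 11, 1997 is May 11, 2001.

May 11, 2001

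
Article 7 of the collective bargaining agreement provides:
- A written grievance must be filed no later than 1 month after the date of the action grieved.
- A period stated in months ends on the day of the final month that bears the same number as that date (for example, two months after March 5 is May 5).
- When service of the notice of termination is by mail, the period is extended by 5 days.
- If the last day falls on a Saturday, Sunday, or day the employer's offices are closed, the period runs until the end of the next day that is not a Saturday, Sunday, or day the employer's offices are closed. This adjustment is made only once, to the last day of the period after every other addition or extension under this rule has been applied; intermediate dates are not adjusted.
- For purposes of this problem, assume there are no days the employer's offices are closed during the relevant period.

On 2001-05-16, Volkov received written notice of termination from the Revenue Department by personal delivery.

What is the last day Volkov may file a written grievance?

June 18, 2001

1 month after 2001-05-16 is June 16, 2001.
Service was not by mail, so no mail extension applies.
June 16, 2001 is Saturday; June 17, 2001 is Sunday. The next qualifying day is June 18, 2001.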